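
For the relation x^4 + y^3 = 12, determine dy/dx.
Differentiate the relation implicitly: treat y = y(x) and apply the chain rule, so every y-derivative picks up a y' = dy/dx factor.

With everything moved to the left-hand side, differentiate term by term:
  d/dx[x^4] = 4x^3
  d/dx[y^3] = 3y^2·y'
  d/dx[-12] = 0

Separating the contributions that come from x directly and those that come through y:
  without y':      4x^3
  multiplying y':  3y^2

so (4x^3) + (3y^2)·y' = 0, and therefore
  dy/dx = -(4x^3)/(3y^2) = -4x^3/(3y^2)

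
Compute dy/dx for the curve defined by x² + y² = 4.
Differentiate the relation implicitly: treat y = y(x) and apply the chain rule, so every y-derivative picks up a y' = dy/dx factor.

With everything moved to the left-hand side, differentiate term by term:
  d/dx[x^2] = 2x
  d/dx[y^2] = 2y·y'
  d/dx[-4] = 0

Separating the contributions that come from x directly and those that come through y:
  without y':      2x
  multiplying y':  2y

so (2x) + (2y)·y' = 0, and therefore
  dy/dx = -(2x)/(2y) = -x/y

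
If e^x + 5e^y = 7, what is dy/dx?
Differentiate the relation implicitly: treat y = y(x) and apply the chain rule, so every y-derivative picks up a y' = dy/dx factor.

With everything moved to the left-hand side, differentiate term by term:
  d/dx[e^(x)] = e^(x)
  d/dx[5e^(y)] = 5·y'·e^(y)
  d/dx[-7] = 0

Separating the contributions that come from x directly and those that come through y:
  without y':      e^(x)
  multiplying y':  5e^(y)

so (e^(x)) + (5e^(y))·y' = 0, and therefore
  dy/dx = -(e^(x))/(5e^(y)) = -e^(x - y)/5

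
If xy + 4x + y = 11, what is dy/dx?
Take d/dx of both sides. Since y is implicitly a function of x, the chain rule attaches a y' = dy/dx factor whenever we differentiate through y.

Set F(x, y) = (left side) − (right side), so the curve is F = 0. Differentiating each term of F:
  d/dx[xy] = x·y' + y
  d/dx[4x] = 4
  d/dx[y] = y'
  d/dx[-11] = 0

Collecting, the y'-free part is the partial derivative in x and the y' coefficient is the partial derivative in y:
  ∂F/∂x = y + 4
  ∂F/∂y = x + 1

so d/dx[F(x, y(x))] = ∂F/∂x + (∂F/∂y)·y' = 0. Rearranging,
  dy/dx = -(∂F/∂x)/(∂F/∂y) = -(y + 4)/(x + 1) = (-y - 4)/(x + 1)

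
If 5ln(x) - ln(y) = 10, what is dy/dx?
Apply d/dx to both sides, remembering that y depends on x. Each occurrence of y therefore brings in a y' = dy/dx via the chain rule.

With F(x, y) equal to the left-hand side minus the right, differentiate F term by term:
  d/dx[5ln(x)] = 5/x
  d/dx[-ln(y)] = -y'/y
  d/dx[-10] = 0
Adding these up, d/dx[F] = 0 becomes
  (5/x) + (-1/y)·y' = 0,
so isolating y',
  dy/dx = -(5/x)/(-1/y) = 5y/x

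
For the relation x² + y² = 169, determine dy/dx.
Take d/dx of both sides. Since y is implicitly a function of x, the chain rule attaches a y' = dy/dx factor whenever we differentiate through y.

Set F(x, y) = (left side) − (right side), so the curve is F = 0. Differentiating each term of F:
  d/dx[x^2] = 2x
  d/dx[y^2] = 2y·y'
  d/dx[-169] = 0

Collecting, the y'-free part is the partial derivative in x and the y' coefficient is the partial derivative in y:
  ∂F/∂x = 2x
  ∂F/∂y = 2y

so d/dx[F(x, y(x))] = ∂F/∂x + (∂F/∂y)·y' = 0. Rearranging,
  dy/dx = -(∂F/∂x)/(∂F/∂y) = -(2x)/(2y) = -x/y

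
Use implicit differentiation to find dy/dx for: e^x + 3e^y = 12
Differentiate the relation implicitly: treat y = y(x) and apply the chain rule, so every y-derivative picks up a y' = dy/dx factor.

With everything moved to the left-hand side, differentiate term by term:
  d/dx[e^(x)] = e^(x)
  d/dx[3e^(y)] = 3·y'·e^(y)
  d/dx[-12] = 0

Separating the contributions that come from x directly and those that come through y:
  without y':      e^(x)
  multiplying y':  3e^(y)

so (e^(x)) + (3e^(y))·y' = 0, and therefore
  dy/dx = -(e^(x))/(3e^(y)) = -e^(x - y)/3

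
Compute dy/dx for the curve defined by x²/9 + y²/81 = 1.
Apply d/dx to both sides, remembering that y depends on x. Each occurrence of y therefore brings in a y' = dy/dx via the chain rule.

With F(x, y) equal to the left-hand side minus the right, differentiate F term by term:
  d/dx[x^2/9] = 2x/9
  d/dx[y^2/81] = 2y·y'/81
  d/dx[-1] = 0
Adding these up, d/dx[F] = 0 becomes
  (2x/9) + (2y/81)·y' = 0,
so isolating y',
  dy/dx = -(2x/9)/(2y/81) = -9x/y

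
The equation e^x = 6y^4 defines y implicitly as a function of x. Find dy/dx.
Differentiate the relation implicitly: treat y = y(x) and apply the chain rule, so every y-derivative picks up a y' = dy/dx factor.

With everything moved to the left-hand side, differentiate term by term:
  d/dx[-6y^4] = -24y^3·y'
  d/dx[e^(x)] = e^(x)

Separating the contributions that come from x directly and those that come through y:
  without y':      e^(x)
  multiplying y':  -24y^3

so (e^(x)) + (-24y^3)·y' = 0, and therefore
  dy/dx = -(e^(x))/(-24y^3) = e^(x)/(24y^3)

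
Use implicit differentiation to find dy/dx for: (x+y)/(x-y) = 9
Take d/dx of both sides. Since y is implicitly a function of x, the chain rule attaches a y' = dy/dx factor whenever we differentiate through y.

Set F(x, y) = (left side) − (right side), so the curve is F = 0. Differentiating each term of F:
  d/dx[(x + y)/(x - y)] = (y' + 1)/(x - y) + (x + y)(y' - 1)/(x - y)^2
  d/dx[-9] = 0

Collecting, the y'-free part is the partial derivative in x and the y' coefficient is the partial derivative in y:
  ∂F/∂x = 1/(x - y) - (x + y)/(x - y)^2
  ∂F/∂y = 1/(x - y) + (x + y)/(x - y)^2

so d/dx[F(x, y(x))] = ∂F/∂x + (∂F/∂y)·y' = 0. Rearranging,
  dy/dx = -(∂F/∂x)/(∂F/∂y) = -(1/(x - y) - (x + y)/(x - y)^2)/(1/(x - y) + (x + y)/(x - y)^2)
        = -(-2y/(x - y)^2)/(2x/(x - y)^2) = y/x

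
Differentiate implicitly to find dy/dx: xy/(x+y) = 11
Apply d/dx to both sides, remembering that y depends on x. Each occurrence of y therefore brings in a y' = dy/dx via the chain rule.

With F(x, y) equal to the left-hand side minus the right, differentiate F term by term:
  d/dx[xy/(x + y)] = xy(-y' - 1)/(x + y)^2 + x·y'/(x + y) + y/(x + y)
  d/dx[-11] = 0
Adding these up, d/dx[F] = 0 becomes
  (-xy/(x + y)^2 + y/(x + y)) + (-xy/(x + y)^2 + x/(x + y))·y' = 0,
so isolating y',
  dy/dx = -(-xy/(x + y)^2 + y/(x + y))/(-xy/(x + y)^2 + x/(x + y))
        = -(y^2/(x + y)^2)/(x^2/(x + y)^2) = -y^2/x^2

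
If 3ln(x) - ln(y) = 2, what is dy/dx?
Differentiate the relation implicitly: treat y = y(x) and apply the chain rule, so every y-derivative picks up a y' = dy/dx factor.

With everything moved to the left-hand side, differentiate term by term:
  d/dx[3ln(x)] = 3/x
  d/dx[-ln(y)] = -y'/y
  d/dx[-2] = 0

Separating the contributions that come from x directly and those that come through y:
  without y':      3/x
  multiplying y':  -1/y

so (3/x) + (-1/y)·y' = 0, and therefore
  dy/dx = -(3/x)/(-1/y) = 3y/x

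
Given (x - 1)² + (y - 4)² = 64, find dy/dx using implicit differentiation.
Differentiate the relation implicitly: treat y = y(x) and apply the chain rule, so every y-derivative picks up a y' = dy/dx factor.

With everything moved to the left-hand side, differentiate term by term:
  d/dx[(x - 1)^2] = 2x - 2
  d/dx[(y - 4)^2] = 2·y'(y - 4)
  d/dx[-64] = 0

Separating the contributions that come from x directly and those that come through y:
  without y':      2x - 2
  multiplying y':  2y - 8

so (2x - 2) + (2y - 8)·y' = 0, and therefore
  dy/dx = -(2x - 2)/(2y - 8) = (1 - x)/(y - 4)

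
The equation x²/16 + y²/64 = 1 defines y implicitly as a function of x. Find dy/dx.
Take d/dx of both sides. Since y is implicitly a function of x, the chain rule attaches a y' = dy/dx factor whenever we differentiate through y.

Set F(x, y) = (left side) − (right side), so the curve is F = 0. Differentiating each term of F:
  d/dx[x^2/16] = x/8
  d/dx[y^2/64] = y·y'/32
  d/dx[-1] = 0

Collecting, the y'-free part is the partial derivative in x and the y' coefficient is the partial derivative in y:
  ∂F/∂x = x/8
  ∂F/∂y = y/32

so d/dx[F(x, y(x))] = ∂F/∂x + (∂F/∂y)·y' = 0. Rearranging,
  dy/dx = -(∂F/∂x)/(∂F/∂y) = -(x/8)/(y/32) = -4x/y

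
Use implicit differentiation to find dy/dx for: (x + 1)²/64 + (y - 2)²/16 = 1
Take d/dx of both sides. Since y is implicitly a function of x, the chain rule attaches a y' = dy/dx factor whenever we differentiate through y.

Set F(x, y) = (left side) − (right side), so the curve is F = 0. Differentiating each term of F:
  d/dx[(x + 1)^2/64] = x/32 + 1/32
  d/dx[(y - 2)^2/16] = y'(y - 2)/8
  d/dx[-1] = 0

Collecting, the y'-free part is the partial derivative in x and the y' coefficient is the partial derivative in y:
  ∂F/∂x = x/32 + 1/32
  ∂F/∂y = y/8 - 1/4

so d/dx[F(x, y(x))] = ∂F/∂x + (∂F/∂y)·y' = 0. Rearranging,
  dy/dx = -(∂F/∂x)/(∂F/∂y) = -(x/32 + 1/32)/(y/8 - 1/4)
        = -((x + 1)/32)/((y - 2)/8) = (-x - 1)/(4(y - 2))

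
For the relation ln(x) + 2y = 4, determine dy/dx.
Differentiate both sides with respect to x, treating y as y(x). By the chain rule, any term containing y contributes a factor of y' = dy/dx when we differentiate it.

Move every term to one side and write the relation as F(x, y) = 0. Term by term,
  d/dx[2y] = 2·y'
  d/dx[ln(x)] = 1/x
  d/dx[-4] = 0

The pieces without y' make up ∂F/∂x and the coefficient of y' is ∂F/∂y:
  ∂F/∂x = 1/x,
  ∂F/∂y = 2.

Since d/dx[F] = ∂F/∂x + (∂F/∂y)·y' = 0, solve for y':
  (∂F/∂y)·y' = -∂F/∂x
  dy/dx = -(∂F/∂x)/(∂F/∂y) = -(1/x)/(2) = -1/(2x)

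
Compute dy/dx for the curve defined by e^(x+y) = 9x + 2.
Differentiate both sides with respect to x, treating y as y(x). By the chain rule, any term containing y contributes a factor of y' = dy/dx when we differentiate it.

Move every term to one side and write the relation as F(x, y) = 0. Term by term,
  d/dx[-9x] = -9
  d/dx[e^(x + y)] = (y' + 1)·e^(x + y)
  d/dx[-2] = 0

The pieces without y' make up ∂F/∂x and the coefficient of y' is ∂F/∂y:
  ∂F/∂x = e^(x + y) - 9,
  ∂F/∂y = e^(x + y).

Since d/dx[F] = ∂F/∂x + (∂F/∂y)·y' = 0, solve for y':
  (∂F/∂y)·y' = -∂F/∂x
  dy/dx = -(∂F/∂x)/(∂F/∂y) = -(e^(x + y) - 9)/(e^(x + y)) = 9e^(-x - y) - 1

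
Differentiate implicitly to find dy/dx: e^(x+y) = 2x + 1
Differentiate both sides with respect to x, treating y as y(x). By the chain rule, any term containing y contributes a factor of y' = dy/dx when we differentiate it.

Move every term to one side and write the relation as F(x, y) = 0. Term by term,
  d/dx[-2x] = -2
  d/dx[e^(x + y)] = (y' + 1)·e^(x + y)
  d/dx[-1] = 0

The pieces without y' make up ∂F/∂x and the coefficient of y' is ∂F/∂y:
  ∂F/∂x = e^(x + y) - 2,
  ∂F/∂y = e^(x + y).

Since d/dx[F] = ∂F/∂x + (∂F/∂y)·y' = 0, solve for y':
  (∂F/∂y)·y' = -∂F/∂x
  dy/dx = -(∂F/∂x)/(∂F/∂y) = -(e^(x + y) - 2)/(e^(x + y)) = 2e^(-x - y) - 1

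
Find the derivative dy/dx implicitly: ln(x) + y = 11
Differentiate the relation implicitly: treat y = y(x) and apply the chain rule, so every y-derivative picks up a y' = dy/dx factor.

With everything moved to the left-hand side, differentiate term by term:
  d/dx[y] = y'
  d/dx[ln(x)] = 1/x
  d/dx[-11] = 0

Separating the contributions that come from x directly and those that come through y:
  without y':      1/x
  multiplying y':  1

so (1/x) + (1)·y' = 0, and therefore
  dy/dx = -(1/x)/(1) = -1/x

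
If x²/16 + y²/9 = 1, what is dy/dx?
Apply d/dx to both sides, remembering that y depends on x. Each occurrence of y therefore brings in a y' = dy/dx via the chain rule.

With F(x, y) equal to the left-hand side minus the right, differentiate F term by term:
  d/dx[x^2/16] = x/8
  d/dx[y^2/9] = 2y·y'/9
  d/dx[-1] = 0
Adding these up, d/dx[F] = 0 becomes
  (x/8) + (2y/9)·y' = 0,
so isolating y',
  dy/dx = -(x/8)/(2y/9) = -9x/(16y)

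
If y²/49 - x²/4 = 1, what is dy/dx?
Differentiate the relation implicitly: treat y = y(x) and apply the chain rule, so every y-derivative picks up a y' = dy/dx factor.

With everything moved to the left-hand side, differentiate term by term:
  d/dx[-x^2/4] = -x/2
  d/dx[y^2/49] = 2y·y'/49
  d/dx[-1] = 0

Separating the contributions that come from x directly and those that come through y:
  without y':      -x/2
  multiplying y':  2y/49

so (-x/2) + (2y/49)·y' = 0, and therefore
  dy/dx = -(-x/2)/(2y/49) = 49x/(4y)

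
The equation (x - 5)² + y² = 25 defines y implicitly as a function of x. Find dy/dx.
Differentiate the relation implicitly: treat y = y(x) and apply the chain rule, so every y-derivative picks up a y' = dy/dx factor.

With everything moved to the left-hand side, differentiate term by term:
  d/dx[y^2] = 2y·y'
  d/dx[(x - 5)^2] = 2x - 10
  d/dx[-25] = 0

Separating the contributions that come from x directly and those that come through y:
  without y':      2x - 10
  multiplying y':  2y

so (2x - 10) + (2y)·y' = 0, and therefore
  dy/dx = -(2x - 10)/(2y) = (5 - x)/y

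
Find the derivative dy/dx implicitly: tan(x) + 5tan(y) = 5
Take d/dx of both sides. Since y is implicitly a function of x, the chain rule attaches a y' = dy/dx factor whenever we differentiate through y.

Set F(x, y) = (left side) − (right side), so the curve is F = 0. Differentiating each term of F:
  d/dx[tan(x)] = tan(x)^2 + 1
  d/dx[5tan(y)] = 5·y'(tan(y)^2 + 1)
  d/dx[-5] = 0

Collecting, the y'-free part is the partial derivative in x and the y' coefficient is the partial derivative in y:
  ∂F/∂x = tan(x)^2 + 1
  ∂F/∂y = 5tan(y)^2 + 5

so d/dx[F(x, y(x))] = ∂F/∂x + (∂F/∂y)·y' = 0. Rearranging,
  dy/dx = -(∂F/∂x)/(∂F/∂y) = -(tan(x)^2 + 1)/(5tan(y)^2 + 5) = -cos(y)^2/(5cos(x)^2)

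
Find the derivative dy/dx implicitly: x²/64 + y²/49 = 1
Differentiate the relation implicitly: treat y = y(x) and apply the chain rule, so every y-derivative picks up a y' = dy/dx factor.

With everything moved to the left-hand side, differentiate term by term:
  d/dx[x^2/64] = x/32
  d/dx[y^2/49] = 2y·y'/49
  d/dx[-1] = 0

Separating the contributions that come from x directly and those that come through y:
  without y':      x/32
  multiplying y':  2y/49

so (x/32) + (2y/49)·y' = 0, and therefore
  dy/dx = -(x/32)/(2y/49) = -49x/(64y)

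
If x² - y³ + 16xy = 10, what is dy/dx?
Differentiate the relation implicitly: treat y = y(x) and apply the chain rule, so every y-derivative picks up a y' = dy/dx factor.

With everything moved to the left-hand side, differentiate term by term:
  d/dx[x^2] = 2x
  d/dx[16xy] = 16x·y' + 16y
  d/dx[-y^3] = -3y^2·y'
  d/dx[-10] = 0

Separating the contributions that come from x directly and those that come through y:
  without y':      2x + 16y
  multiplying y':  16x - 3y^2

so (2x + 16y) + (16x - 3y^2)·y' = 0, and therefore
  dy/dx = -(2x + 16y)/(16x - 3y^2) = 2(-x - 8y)/(16x - 3y^2)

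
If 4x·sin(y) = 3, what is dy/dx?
Take d/dx of both sides. Since y is implicitly a function of x, the chain rule attaches a y' = dy/dx factor whenever we differentiate through y.

Set F(x, y) = (left side) − (right side), so the curve is F = 0. Differentiating each term of F:
  d/dx[4x·sin(y)] = 4x·y'·cos(y) + 4sin(y)
  d/dx[-3] = 0

Collecting, the y'-free part is the partial derivative in x and the y' coefficient is the partial derivative in y:
  ∂F/∂x = 4sin(y)
  ∂F/∂y = 4x·cos(y)

so d/dx[F(x, y(x))] = ∂F/∂x + (∂F/∂y)·y' = 0. Rearranging,
  dy/dx = -(∂F/∂x)/(∂F/∂y) = -(4sin(y))/(4x·cos(y)) = -tan(y)/x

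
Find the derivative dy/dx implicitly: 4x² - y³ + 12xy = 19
Apply d/dx to both sides, remembering that y depends on x. Each occurrence of y therefore brings in a y' = dy/dx via the chain rule.

With F(x, y) equal to the left-hand side minus the right, differentiate F term by term:
  d/dx[4x^2] = 8x
  d/dx[12xy] = 12x·y' + 12y
  d/dx[-y^3] = -3y^2·y'
  d/dx[-19] = 0
Adding these up, d/dx[F] = 0 becomes
  (8x + 12y) + (12x - 3y^2)·y' = 0,
so isolating y',
  dy/dx = -(8x + 12y)/(12x - 3y^2) = 4(-2x - 3y)/(3(4x - y^2))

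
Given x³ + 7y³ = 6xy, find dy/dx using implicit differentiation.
Differentiate the relation implicitly: treat y = y(x) and apply the chain rule, so every y-derivative picks up a y' = dy/dx factor.

With everything moved to the left-hand side, differentiate term by term:
  d/dx[x^3] = 3x^2
  d/dx[-6xy] = -6x·y' - 6y
  d/dx[7y^3] = 21y^2·y'

Separating the contributions that come from x directly and those that come through y:
  without y':      3x^2 - 6y
  multiplying y':  -6x + 21y^2

so (3x^2 - 6y) + (-6x + 21y^2)·y' = 0, and therefore
  dy/dx = -(3x^2 - 6y)/(-6x + 21y^2) = (x^2 - 2y)/(2x - 7y^2)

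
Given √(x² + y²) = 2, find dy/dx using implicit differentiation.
Apply d/dx to both sides, remembering that y depends on x. Each occurrence of y therefore brings in a y' = dy/dx via the chain rule.

With F(x, y) equal to the left-hand side minus the right, differentiate F term by term:
  d/dx[√(x^2 + y^2)] = (x + y·y')/√(x^2 + y^2)
  d/dx[-2] = 0
Adding these up, d/dx[F] = 0 becomes
  (x/√(x^2 + y^2)) + (y/√(x^2 + y^2))·y' = 0,
so isolating y',
  dy/dx = -(x/√(x^2 + y^2))/(y/√(x^2 + y^2)) = -x/y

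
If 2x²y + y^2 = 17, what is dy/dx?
Take d/dx of both sides. Since y is implicitly a function of x, the chain rule attaches a y' = dy/dx factor whenever we differentiate through y.

Set F(x, y) = (left side) − (right side), so the curve is F = 0. Differentiating each term of F:
  d/dx[2x^2y] = 2x^2·y' + 4xy
  d/dx[y^2] = 2y·y'
  d/dx[-17] = 0

Collecting, the y'-free part is the partial derivative in x and the y' coefficient is the partial derivative in y:
  ∂F/∂x = 4xy
  ∂F/∂y = 2x^2 + 2y

so d/dx[F(x, y(x))] = ∂F/∂x + (∂F/∂y)·y' = 0. Rearranging,
  dy/dx = -(∂F/∂x)/(∂F/∂y) = -(4xy)/(2x^2 + 2y) = -2xy/(x^2 + y)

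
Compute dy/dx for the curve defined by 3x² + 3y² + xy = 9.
Differentiate both sides with respect to x, treating y as y(x). By the chain rule, any term containing y contributes a factor of y' = dy/dx when we differentiate it.

Move every term to one side and write the relation as F(x, y) = 0. Term by term,
  d/dx[3x^2] = 6x
  d/dx[xy] = x·y' + y
  d/dx[3y^2] = 6y·y'
  d/dx[-9] = 0

The pieces without y' make up ∂F/∂x and the coefficient of y' is ∂F/∂y:
  ∂F/∂x = 6x + y,
  ∂F/∂y = x + 6y.

Since d/dx[F] = ∂F/∂x + (∂F/∂y)·y' = 0, solve for y':
  (∂F/∂y)·y' = -∂F/∂x
  dy/dx = -(∂F/∂x)/(∂F/∂y) = -(6x + y)/(x + 6y) = (-6x - y)/(x + 6y)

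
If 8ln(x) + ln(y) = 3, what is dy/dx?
Apply d/dx to both sides, remembering that y depends on x. Each occurrence of y therefore brings in a y' = dy/dx via the chain rule.

With F(x, y) equal to the left-hand side minus the right, differentiate F term by term:
  d/dx[8ln(x)] = 8/x
  d/dx[ln(y)] = y'/y
  d/dx[-3] = 0
Adding these up, d/dx[F] = 0 becomes
  (8/x) + (1/y)·y' = 0,
so isolating y',
  dy/dx = -(8/x)/(1/y) = -8y/x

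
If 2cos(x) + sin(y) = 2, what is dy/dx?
Differentiate the relation implicitly: treat y = y(x) and apply the chain rule, so every y-derivative picks up a y' = dy/dx factor.

With everything moved to the left-hand side, differentiate term by term:
  d/dx[sin(y)] = y'·cos(y)
  d/dx[2cos(x)] = -2sin(x)
  d/dx[-2] = 0

Separating the contributions that come from x directly and those that come through y:
  without y':      -2sin(x)
  multiplying y':  cos(y)

so (-2sin(x)) + (cos(y))·y' = 0, and therefore
  dy/dx = -(-2sin(x))/(cos(y)) = 2sin(x)/cos(y)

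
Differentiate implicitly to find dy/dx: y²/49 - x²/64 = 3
Take d/dx of both sides. Since y is implicitly a function of x, the chain rule attaches a y' = dy/dx factor whenever we differentiate through y.

Set F(x, y) = (left side) − (right side), so the curve is F = 0. Differentiating each term of F:
  d/dx[-x^2/64] = -x/32
  d/dx[y^2/49] = 2y·y'/49
  d/dx[-3] = 0

Collecting, the y'-free part is the partial derivative in x and the y' coefficient is the partial derivative in y:
  ∂F/∂x = -x/32
  ∂F/∂y = 2y/49

so d/dx[F(x, y(x))] = ∂F/∂x + (∂F/∂y)·y' = 0. Rearranging,
  dy/dx = -(∂F/∂x)/(∂F/∂y) = -(-x/32)/(2y/49) = 49x/(64y)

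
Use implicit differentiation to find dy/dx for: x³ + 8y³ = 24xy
Differentiate both sides with respect to x, treating y as y(x). By the chain rule, any term containing y contributes a factor of y' = dy/dx when we differentiate it.

Move every term to one side and write the relation as F(x, y) = 0. Term by term,
  d/dx[x^3] = 3x^2
  d/dx[-24xy] = -24x·y' - 24y
  d/dx[8y^3] = 24y^2·y'

The pieces without y' make up ∂F/∂x and the coefficient of y' is ∂F/∂y:
  ∂F/∂x = 3x^2 - 24y,
  ∂F/∂y = -24x + 24y^2.

Since d/dx[F] = ∂F/∂x + (∂F/∂y)·y' = 0, solve for y':
  (∂F/∂y)·y' = -∂F/∂x
  dy/dx = -(∂F/∂x)/(∂F/∂y) = -(3x^2 - 24y)/(-24x + 24y^2) = (x^2/8 - y)/(x - y^2)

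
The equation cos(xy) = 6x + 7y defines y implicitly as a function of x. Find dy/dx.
Differentiate the relation implicitly: treat y = y(x) and apply the chain rule, so every y-derivative picks up a y' = dy/dx factor.

With everything moved to the left-hand side, differentiate term by term:
  d/dx[-6x] = -6
  d/dx[-7y] = -7·y'
  d/dx[cos(xy)] = -(x·y' + y)·sin(xy)

Separating the contributions that come from x directly and those that come through y:
  without y':      -y·sin(xy) - 6
  multiplying y':  -x·sin(xy) - 7

so (-y·sin(xy) - 6) + (-x·sin(xy) - 7)·y' = 0, and therefore
  dy/dx = -(-y·sin(xy) - 6)/(-x·sin(xy) - 7) = -(y·sin(xy) + 6)/(x·sin(xy) + 7)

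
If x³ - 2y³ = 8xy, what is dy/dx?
Take d/dx of both sides. Since y is implicitly a function of x, the chain rule attaches a y' = dy/dx factor whenever we differentiate through y.

Set F(x, y) = (left side) − (right side), so the curve is F = 0. Differentiating each term of F:
  d/dx[x^3] = 3x^2
  d/dx[-8xy] = -8x·y' - 8y
  d/dx[-2y^3] = -6y^2·y'

Collecting, the y'-free part is the partial derivative in x and the y' coefficient is the partial derivative in y:
  ∂F/∂x = 3x^2 - 8y
  ∂F/∂y = -8x - 6y^2

so d/dx[F(x, y(x))] = ∂F/∂x + (∂F/∂y)·y' = 0. Rearranging,
  dy/dx = -(∂F/∂x)/(∂F/∂y) = -(3x^2 - 8y)/(-8x - 6y^2) = (3x^2 - 8y)/(2(4x + 3y^2))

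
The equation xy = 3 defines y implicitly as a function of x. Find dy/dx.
Differentiate the relation implicitly: treat y = y(x) and apply the chain rule, so every y-derivative picks up a y' = dy/dx factor.

With everything moved to the left-hand side, differentiate term by term:
  d/dx[xy] = x·y' + y
  d/dx[-3] = 0

Separating the contributions that come from x directly and those that come through y:
  without y':      y
  multiplying y':  x

so (y) + (x)·y' = 0, and therefore
  dy/dx = -(y)/(x) = -y/x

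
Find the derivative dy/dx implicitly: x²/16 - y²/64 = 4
Differentiate both sides with respect to x, treating y as y(x). By the chain rule, any term containing y contributes a factor of y' = dy/dx when we differentiate it.

Move every term to one side and write the relation as F(x, y) = 0. Term by term,
  d/dx[x^2/16] = x/8
  d/dx[-y^2/64] = -y·y'/32
  d/dx[-4] = 0

The pieces without y' make up ∂F/∂x and the coefficient of y' is ∂F/∂y:
  ∂F/∂x = x/8,
  ∂F/∂y = -y/32.

Since d/dx[F] = ∂F/∂x + (∂F/∂y)·y' = 0, solve for y':
  (∂F/∂y)·y' = -∂F/∂x
  dy/dx = -(∂F/∂x)/(∂F/∂y) = -(x/8)/(-y/32) = 4x/y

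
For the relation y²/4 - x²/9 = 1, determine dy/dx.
Differentiate both sides with respect to x, treating y as y(x). By the chain rule, any term containing y contributes a factor of y' = dy/dx when we differentiate it.

Move every term to one side and write the relation as F(x, y) = 0. Term by term,
  d/dx[-x^2/9] = -2x/9
  d/dx[y^2/4] = y·y'/2
  d/dx[-1] = 0

The pieces without y' make up ∂F/∂x and the coefficient of y' is ∂F/∂y:
  ∂F/∂x = -2x/9,
  ∂F/∂y = y/2.

Since d/dx[F] = ∂F/∂x + (∂F/∂y)·y' = 0, solve for y':
  (∂F/∂y)·y' = -∂F/∂x
  dy/dx = -(∂F/∂x)/(∂F/∂y) = -(-2x/9)/(y/2) = 4x/(9y)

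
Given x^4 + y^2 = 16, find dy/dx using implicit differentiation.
Apply d/dx to both sides, remembering that y depends on x. Each occurrence of y therefore brings in a y' = dy/dx via the chain rule.

With F(x, y) equal to the left-hand side minus the right, differentiate F term by term:
  d/dx[x^4] = 4x^3
  d/dx[y^2] = 2y·y'
  d/dx[-16] = 0
Adding these up, d/dx[F] = 0 becomes
  (4x^3) + (2y)·y' = 0,
so isolating y',
  dy/dx = -(4x^3)/(2y) = -2x^3/y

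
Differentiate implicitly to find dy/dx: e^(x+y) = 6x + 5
Take d/dx of both sides. Since y is implicitly a function of x, the chain rule attaches a y' = dy/dx factor whenever we differentiate through y.

Set F(x, y) = (left side) − (right side), so the curve is F = 0. Differentiating each term of F:
  d/dx[-6x] = -6
  d/dx[e^(x + y)] = (y' + 1)·e^(x + y)
  d/dx[-5] = 0

Collecting, the y'-free part is the partial derivative in x and the y' coefficient is the partial derivative in y:
  ∂F/∂x = e^(x + y) - 6
  ∂F/∂y = e^(x + y)

so d/dx[F(x, y(x))] = ∂F/∂x + (∂F/∂y)·y' = 0. Rearranging,
  dy/dx = -(∂F/∂x)/(∂F/∂y) = -(e^(x + y) - 6)/(e^(x + y)) = 6e^(-x - y) - 1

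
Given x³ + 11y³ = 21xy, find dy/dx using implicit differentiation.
Apply d/dx to both sides, remembering that y depends on x. Each occurrence of y therefore brings in a y' = dy/dx via the chain rule.

With F(x, y) equal to the left-hand side minus the right, differentiate F term by term:
  d/dx[x^3] = 3x^2
  d/dx[-21xy] = -21x·y' - 21y
  d/dx[11y^3] = 33y^2·y'
Adding these up, d/dx[F] = 0 becomes
  (3x^2 - 21y) + (-21x + 33y^2)·y' = 0,
so isolating y',
  dy/dx = -(3x^2 - 21y)/(-21x + 33y^2) = (x^2 - 7y)/(7x - 11y^2)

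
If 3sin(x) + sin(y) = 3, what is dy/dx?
Take d/dx of both sides. Since y is implicitly a function of x, the chain rule attaches a y' = dy/dx factor whenever we differentiate through y.

Set F(x, y) = (left side) − (right side), so the curve is F = 0. Differentiating each term of F:
  d/dx[3sin(x)] = 3cos(x)
  d/dx[sin(y)] = y'·cos(y)
  d/dx[-3] = 0

Collecting, the y'-free part is the partial derivative in x and the y' coefficient is the partial derivative in y:
  ∂F/∂x = 3cos(x)
  ∂F/∂y = cos(y)

so d/dx[F(x, y(x))] = ∂F/∂x + (∂F/∂y)·y' = 0. Rearranging,
  dy/dx = -(∂F/∂x)/(∂F/∂y) = -(3cos(x))/(cos(y)) = -3cos(x)/cos(y)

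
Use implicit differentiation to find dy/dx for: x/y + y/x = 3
Differentiate the relation implicitly: treat y = y(x) and apply the chain rule, so every y-derivative picks up a y' = dy/dx factor.

With everything moved to the left-hand side, differentiate term by term:
  d/dx[x/y] = -x·y'/y^2 + 1/y
  d/dx[y/x] = y'/x - y/x^2
  d/dx[-3] = 0

Separating the contributions that come from x directly and those that come through y:
  without y':      1/y - y/x^2
  multiplying y':  -x/y^2 + 1/x

so (1/y - y/x^2) + (-x/y^2 + 1/x)·y' = 0, and therefore
  dy/dx = -(1/y - y/x^2)/(-x/y^2 + 1/x)
        = -((x - y)(x + y)/(x^2y))/(-(x - y)(x + y)/(xy^2)) = y/x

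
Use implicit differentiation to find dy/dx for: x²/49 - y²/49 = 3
Apply d/dx to both sides, remembering that y depends on x. Each occurrence of y therefore brings in a y' = dy/dx via the chain rule.

With F(x, y) equal to the left-hand side minus the right, differentiate F term by term:
  d/dx[x^2/49] = 2x/49
  d/dx[-y^2/49] = -2y·y'/49
  d/dx[-3] = 0
Adding these up, d/dx[F] = 0 becomes
  (2x/49) + (-2y/49)·y' = 0,
so isolating y',
  dy/dx = -(2x/49)/(-2y/49) = x/y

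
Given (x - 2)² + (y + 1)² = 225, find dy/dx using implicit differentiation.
Apply d/dx to both sides, remembering that y depends on x. Each occurrence of y therefore brings in a y' = dy/dx via the chain rule.

With F(x, y) equal to the left-hand side minus the right, differentiate F term by term:
  d/dx[(x - 2)^2] = 2x - 4
  d/dx[(y + 1)^2] = 2·y'(y + 1)
  d/dx[-225] = 0
Adding these up, d/dx[F] = 0 becomes
  (2x - 4) + (2y + 2)·y' = 0,
so isolating y',
  dy/dx = -(2x - 4)/(2y + 2) = (2 - x)/(y + 1)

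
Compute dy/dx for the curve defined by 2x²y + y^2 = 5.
Take d/dx of both sides. Since y is implicitly a function of x, the chain rule attaches a y' = dy/dx factor whenever we differentiate through y.

Set F(x, y) = (left side) − (right side), so the curve is F = 0. Differentiating each term of F:
  d/dx[2x^2y] = 2x^2·y' + 4xy
  d/dx[y^2] = 2y·y'
  d/dx[-5] = 0

Collecting, the y'-free part is the partial derivative in x and the y' coefficient is the partial derivative in y:
  ∂F/∂x = 4xy
  ∂F/∂y = 2x^2 + 2y

so d/dx[F(x, y(x))] = ∂F/∂x + (∂F/∂y)·y' = 0. Rearranging,
  dy/dx = -(∂F/∂x)/(∂F/∂y) = -(4xy)/(2x^2 + 2y) = -2xy/(x^2 + y)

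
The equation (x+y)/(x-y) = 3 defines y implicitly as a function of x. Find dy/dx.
Apply d/dx to both sides, remembering that y depends on x. Each occurrence of y therefore brings in a y' = dy/dx via the chain rule.

With F(x, y) equal to the left-hand side minus the right, differentiate F term by term:
  d/dx[(x + y)/(x - y)] = (y' + 1)/(x - y) + (x + y)(y' - 1)/(x - y)^2
  d/dx[-3] = 0
Adding these up, d/dx[F] = 0 becomes
  (1/(x - y) - (x + y)/(x - y)^2) + (1/(x - y) + (x + y)/(x - y)^2)·y' = 0,
so isolating y',
  dy/dx = -(1/(x - y) - (x + y)/(x - y)^2)/(1/(x - y) + (x + y)/(x - y)^2)
        = -(-2y/(x - y)^2)/(2x/(x - y)^2) = y/x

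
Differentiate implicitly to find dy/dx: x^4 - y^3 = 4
Differentiate both sides with respect to x, treating y as y(x). By the chain rule, any term containing y contributes a factor of y' = dy/dx when we differentiate it.

Move every term to one side and write the relation as F(x, y) = 0. Term by term,
  d/dx[x^4] = 4x^3
  d/dx[-y^3] = -3y^2·y'
  d/dx[-4] = 0

The pieces without y' make up ∂F/∂x and the coefficient of y' is ∂F/∂y:
  ∂F/∂x = 4x^3,
  ∂F/∂y = -3y^2.

Since d/dx[F] = ∂F/∂x + (∂F/∂y)·y' = 0, solve for y':
  (∂F/∂y)·y' = -∂F/∂x
  dy/dx = -(∂F/∂x)/(∂F/∂y) = -(4x^3)/(-3y^2) = 4x^3/(3y^2)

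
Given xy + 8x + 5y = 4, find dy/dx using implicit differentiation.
Differentiate both sides with respect to x, treating y as y(x). By the chain rule, any term containing y contributes a factor of y' = dy/dx when we differentiate it.

Move every term to one side and write the relation as F(x, y) = 0. Term by term,
  d/dx[xy] = x·y' + y
  d/dx[8x] = 8
  d/dx[5y] = 5·y'
  d/dx[-4] = 0

The pieces without y' make up ∂F/∂x and the coefficient of y' is ∂F/∂y:
  ∂F/∂x = y + 8,
  ∂F/∂y = x + 5.

Since d/dx[F] = ∂F/∂x + (∂F/∂y)·y' = 0, solve for y':
  (∂F/∂y)·y' = -∂F/∂x
  dy/dx = -(∂F/∂x)/(∂F/∂y) = -(y + 8)/(x + 5) = (-y - 8)/(x + 5)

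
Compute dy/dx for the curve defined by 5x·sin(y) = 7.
Differentiate the relation implicitly: treat y = y(x) and apply the chain rule, so every y-derivative picks up a y' = dy/dx factor.

With everything moved to the left-hand side, differentiate term by term:
  d/dx[5x·sin(y)] = 5x·y'·cos(y) + 5sin(y)
  d/dx[-7] = 0

Separating the contributions that come from x directly and those that come through y:
  without y':      5sin(y)
  multiplying y':  5x·cos(y)

so (5sin(y)) + (5x·cos(y))·y' = 0, and therefore
  dy/dx = -(5sin(y))/(5x·cos(y)) = -tan(y)/x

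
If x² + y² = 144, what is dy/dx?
Take d/dx of both sides. Since y is implicitly a function of x, the chain rule attaches a y' = dy/dx factor whenever we differentiate through y.

Set F(x, y) = (left side) − (right side), so the curve is F = 0. Differentiating each term of F:
  d/dx[x^2] = 2x
  d/dx[y^2] = 2y·y'
  d/dx[-144] = 0

Collecting, the y'-free part is the partial derivative in x and the y' coefficient is the partial derivative in y:
  ∂F/∂x = 2x
  ∂F/∂y = 2y

so d/dx[F(x, y(x))] = ∂F/∂x + (∂F/∂y)·y' = 0. Rearranging,
  dy/dx = -(∂F/∂x)/(∂F/∂y) = -(2x)/(2y) = -x/y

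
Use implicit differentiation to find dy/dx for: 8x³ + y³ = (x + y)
Differentiate the relation implicitly: treat y = y(x) and apply the chain rule, so every y-derivative picks up a y' = dy/dx factor.

With everything moved to the left-hand side, differentiate term by term:
  d/dx[8x^3] = 24x^2
  d/dx[-x] = -1
  d/dx[y^3] = 3y^2·y'
  d/dx[-y] = -y'

Separating the contributions that come from x directly and those that come through y:
  without y':      24x^2 - 1
  multiplying y':  3y^2 - 1

so (24x^2 - 1) + (3y^2 - 1)·y' = 0, and therefore
  dy/dx = -(24x^2 - 1)/(3y^2 - 1) = (1 - 24x^2)/(3y^2 - 1)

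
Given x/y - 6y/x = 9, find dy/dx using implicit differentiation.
Differentiate the relation implicitly: treat y = y(x) and apply the chain rule, so every y-derivative picks up a y' = dy/dx factor.

With everything moved to the left-hand side, differentiate term by term:
  d/dx[x/y] = -x·y'/y^2 + 1/y
  d/dx[-6y/x] = -6·y'/x + 6y/x^2
  d/dx[-9] = 0

Separating the contributions that come from x directly and those that come through y:
  without y':      1/y + 6y/x^2
  multiplying y':  -x/y^2 - 6/x

so (1/y + 6y/x^2) + (-x/y^2 - 6/x)·y' = 0, and therefore
  dy/dx = -(1/y + 6y/x^2)/(-x/y^2 - 6/x)
        = -((x^2 + 6y^2)/(x^2y))/(-(x^2 + 6y^2)/(xy^2)) = y/x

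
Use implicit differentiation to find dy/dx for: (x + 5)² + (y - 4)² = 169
Differentiate both sides with respect to x, treating y as y(x). By the chain rule, any term containing y contributes a factor of y' = dy/dx when we differentiate it.

Move every term to one side and write the relation as F(x, y) = 0. Term by term,
  d/dx[(x + 5)^2] = 2x + 10
  d/dx[(y - 4)^2] = 2·y'(y - 4)
  d/dx[-169] = 0

The pieces without y' make up ∂F/∂x and the coefficient of y' is ∂F/∂y:
  ∂F/∂x = 2x + 10,
  ∂F/∂y = 2y - 8.

Since d/dx[F] = ∂F/∂x + (∂F/∂y)·y' = 0, solve for y':
  (∂F/∂y)·y' = -∂F/∂x
  dy/dx = -(∂F/∂x)/(∂F/∂y) = -(2x + 10)/(2y - 8) = (-x - 5)/(y - 4)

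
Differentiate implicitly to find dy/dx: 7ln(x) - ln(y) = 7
Differentiate both sides with respect to x, treating y as y(x). By the chain rule, any term containing y contributes a factor of y' = dy/dx when we differentiate it.

Move every term to one side and write the relation as F(x, y) = 0. Term by term,
  d/dx[7ln(x)] = 7/x
  d/dx[-ln(y)] = -y'/y
  d/dx[-7] = 0

The pieces without y' make up ∂F/∂x and the coefficient of y' is ∂F/∂y:
  ∂F/∂x = 7/x,
  ∂F/∂y = -1/y.

Since d/dx[F] = ∂F/∂x + (∂F/∂y)·y' = 0, solve for y':
  (∂F/∂y)·y' = -∂F/∂x
  dy/dx = -(∂F/∂x)/(∂F/∂y) = -(7/x)/(-1/y) = 7y/x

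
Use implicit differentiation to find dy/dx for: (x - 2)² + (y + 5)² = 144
Differentiate the relation implicitly: treat y = y(x) and apply the chain rule, so every y-derivative picks up a y' = dy/dx factor.

With everything moved to the left-hand side, differentiate term by term:
  d/dx[(x - 2)^2] = 2x - 4
  d/dx[(y + 5)^2] = 2·y'(y + 5)
  d/dx[-144] = 0

Separating the contributions that come from x directly and those that come through y:
  without y':      2x - 4
  multiplying y':  2y + 10

so (2x - 4) + (2y + 10)·y' = 0, and therefore
  dy/dx = -(2x - 4)/(2y + 10) = (2 - x)/(y + 5)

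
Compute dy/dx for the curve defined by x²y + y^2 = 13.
Apply d/dx to both sides, remembering that y depends on x. Each occurrence of y therefore brings in a y' = dy/dx via the chain rule.

With F(x, y) equal to the left-hand side minus the right, differentiate F term by term:
  d/dx[x^2y] = x^2·y' + 2xy
  d/dx[y^2] = 2y·y'
  d/dx[-13] = 0
Adding these up, d/dx[F] = 0 becomes
  (2xy) + (x^2 + 2y)·y' = 0,
so isolating y',
  dy/dx = -(2xy)/(x^2 + 2y) = -2xy/(x^2 + 2y)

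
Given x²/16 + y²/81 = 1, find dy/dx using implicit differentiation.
Differentiate the relation implicitly: treat y = y(x) and apply the chain rule, so every y-derivative picks up a y' = dy/dx factor.

With everything moved to the left-hand side, differentiate term by term:
  d/dx[x^2/16] = x/8
  d/dx[y^2/81] = 2y·y'/81
  d/dx[-1] = 0

Separating the contributions that come from x directly and those that come through y:
  without y':      x/8
  multiplying y':  2y/81

so (x/8) + (2y/81)·y' = 0, and therefore
  dy/dx = -(x/8)/(2y/81) = -81x/(16y)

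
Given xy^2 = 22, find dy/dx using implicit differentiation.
Differentiate both sides with respect to x, treating y as y(x). By the chain rule, any term containing y contributes a factor of y' = dy/dx when we differentiate it.

Move every term to one side and write the relation as F(x, y) = 0. Term by term,
  d/dx[xy^2] = 2xy·y' + y^2
  d/dx[-22] = 0

The pieces without y' make up ∂F/∂x and the coefficient of y' is ∂F/∂y:
  ∂F/∂x = y^2,
  ∂F/∂y = 2xy.

Since d/dx[F] = ∂F/∂x + (∂F/∂y)·y' = 0, solve for y':
  (∂F/∂y)·y' = -∂F/∂x
  dy/dx = -(∂F/∂x)/(∂F/∂y) = -(y^2)/(2xy) = -y/(2x)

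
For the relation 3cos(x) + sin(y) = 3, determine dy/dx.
Take d/dx of both sides. Since y is implicitly a function of x, the chain rule attaches a y' = dy/dx factor whenever we differentiate through y.

Set F(x, y) = (left side) − (right side), so the curve is F = 0. Differentiating each term of F:
  d/dx[sin(y)] = y'·cos(y)
  d/dx[3cos(x)] = -3sin(x)
  d/dx[-3] = 0

Collecting, the y'-free part is the partial derivative in x and the y' coefficient is the partial derivative in y:
  ∂F/∂x = -3sin(x)
  ∂F/∂y = cos(y)

so d/dx[F(x, y(x))] = ∂F/∂x + (∂F/∂y)·y' = 0. Rearranging,
  dy/dx = -(∂F/∂x)/(∂F/∂y) = -(-3sin(x))/(cos(y)) = 3sin(x)/cos(y)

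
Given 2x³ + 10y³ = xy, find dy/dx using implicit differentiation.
Differentiate the relation implicitly: treat y = y(x) and apply the chain rule, so every y-derivative picks up a y' = dy/dx factor.

With everything moved to the left-hand side, differentiate term by term:
  d/dx[2x^3] = 6x^2
  d/dx[-xy] = -x·y' - y
  d/dx[10y^3] = 30y^2·y'

Separating the contributions that come from x directly and those that come through y:
  without y':      6x^2 - y
  multiplying y':  -x + 30y^2

so (6x^2 - y) + (-x + 30y^2)·y' = 0, and therefore
  dy/dx = -(6x^2 - y)/(-x + 30y^2) = (6x^2 - y)/(x - 30y^2)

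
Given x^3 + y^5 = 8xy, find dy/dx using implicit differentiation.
Take d/dx of both sides. Since y is implicitly a function of x, the chain rule attaches a y' = dy/dx factor whenever we differentiate through y.

Set F(x, y) = (left side) − (right side), so the curve is F = 0. Differentiating each term of F:
  d/dx[x^3] = 3x^2
  d/dx[-8xy] = -8x·y' - 8y
  d/dx[y^5] = 5y^4·y'

Collecting, the y'-free part is the partial derivative in x and the y' coefficient is the partial derivative in y:
  ∂F/∂x = 3x^2 - 8y
  ∂F/∂y = -8x + 5y^4

so d/dx[F(x, y(x))] = ∂F/∂x + (∂F/∂y)·y' = 0. Rearranging,
  dy/dx = -(∂F/∂x)/(∂F/∂y) = -(3x^2 - 8y)/(-8x + 5y^4) = (3x^2 - 8y)/(8x - 5y^4)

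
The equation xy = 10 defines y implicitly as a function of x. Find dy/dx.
Take d/dx of both sides. Since y is implicitly a function of x, the chain rule attaches a y' = dy/dx factor whenever we differentiate through y.

Set F(x, y) = (left side) − (right side), so the curve is F = 0. Differentiating each term of F:
  d/dx[xy] = x·y' + y
  d/dx[-10] = 0

Collecting, the y'-free part is the partial derivative in x and the y' coefficient is the partial derivative in y:
  ∂F/∂x = y
  ∂F/∂y = x

so d/dx[F(x, y(x))] = ∂F/∂x + (∂F/∂y)·y' = 0. Rearranging,
  dy/dx = -(∂F/∂x)/(∂F/∂y) = -(y)/(x) = -y/x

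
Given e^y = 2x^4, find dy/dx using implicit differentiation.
Differentiate the relation implicitly: treat y = y(x) and apply the chain rule, so every y-derivative picks up a y' = dy/dx factor.

With everything moved to the left-hand side, differentiate term by term:
  d/dx[-2x^4] = -8x^3
  d/dx[e^(y)] = y'·e^(y)

Separating the contributions that come from x directly and those that come through y:
  without y':      -8x^3
  multiplying y':  e^(y)

so (-8x^3) + (e^(y))·y' = 0, and therefore
  dy/dx = -(-8x^3)/(e^(y)) = 8x^3e^(-y)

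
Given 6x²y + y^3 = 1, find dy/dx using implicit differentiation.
Take d/dx of both sides. Since y is implicitly a function of x, the chain rule attaches a y' = dy/dx factor whenever we differentiate through y.

Set F(x, y) = (left side) − (right side), so the curve is F = 0. Differentiating each term of F:
  d/dx[6x^2y] = 6x^2·y' + 12xy
  d/dx[y^3] = 3y^2·y'
  d/dx[-1] = 0

Collecting, the y'-free part is the partial derivative in x and the y' coefficient is the partial derivative in y:
  ∂F/∂x = 12xy
  ∂F/∂y = 6x^2 + 3y^2

so d/dx[F(x, y(x))] = ∂F/∂x + (∂F/∂y)·y' = 0. Rearranging,
  dy/dx = -(∂F/∂x)/(∂F/∂y) = -(12xy)/(6x^2 + 3y^2) = -4xy/(2x^2 + y^2)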